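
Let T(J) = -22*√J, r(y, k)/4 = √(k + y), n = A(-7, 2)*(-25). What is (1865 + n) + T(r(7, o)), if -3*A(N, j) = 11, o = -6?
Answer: 5738/3 ≈ 1912.7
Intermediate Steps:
A(N, j) = -11/3 (A(N, j) = -⅓*11 = -11/3)
n = 275/3 (n = -11/3*(-25) = 275/3 ≈ 91.667)
r(y, k) = 4*√(k + y)
(1865 + n) + T(r(7, o)) = (1865 + 275/3) - 22*2*(-6 + 7)^(¼) = 5870/3 - 22*√4 = 5870/3 - 22*2 = 5870/3 - 44 = 5738/3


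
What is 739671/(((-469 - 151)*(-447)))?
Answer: 246557/92380 ≈ 2.6689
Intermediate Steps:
739671/(((-469 - 151)*(-447))) = 739671/((-620*(-447))) = 739671/277140 = 739671*(1/277140) = 246557/92380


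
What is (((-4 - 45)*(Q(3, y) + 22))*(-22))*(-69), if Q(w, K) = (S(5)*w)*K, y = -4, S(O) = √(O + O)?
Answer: -1636404 + 892584*√10 ≈ 1.1862e+6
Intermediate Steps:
S(O) = √2*√O (S(O) = √(2*O) = √2*√O)
Q(w, K) = K*w*√10 (Q(w, K) = ((√2*√5)*w)*K = (√10*w)*K = (w*√10)*K = K*w*√10)
(((-4 - 45)*(Q(3, y) + 22))*(-22))*(-69) = (((-4 - 45)*(-4*3*√10 + 22))*(-22))*(-69) = (-49*(-12*√10 + 22)*(-22))*(-69) = (-49*(22 - 12*√10)*(-22))*(-69) = ((-1078 + 588*√10)*(-22))*(-69) = (23716 - 12936*√10)*(-69) = -1636404 + 892584*√10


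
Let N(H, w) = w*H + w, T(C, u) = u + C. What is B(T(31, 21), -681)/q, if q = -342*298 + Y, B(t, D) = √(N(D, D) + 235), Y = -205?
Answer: -√463315/102121 ≈ -0.0066653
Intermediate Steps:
T(C, u) = C + u
N(H, w) = w + H*w (N(H, w) = H*w + w = w + H*w)
B(t, D) = √(235 + D*(1 + D)) (B(t, D) = √(D*(1 + D) + 235) = √(235 + D*(1 + D)))
q = -102121 (q = -342*298 - 205 = -101916 - 205 = -102121)
B(T(31, 21), -681)/q = √(235 - 681*(1 - 681))/(-102121) = √(235 - 681*(-680))*(-1/102121) = √(235 + 463080)*(-1/102121) = √463315*(-1/102121) = -√463315/102121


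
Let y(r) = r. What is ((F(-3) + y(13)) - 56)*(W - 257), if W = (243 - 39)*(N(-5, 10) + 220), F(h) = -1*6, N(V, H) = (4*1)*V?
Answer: -1986607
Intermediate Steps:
N(V, H) = 4*V
F(h) = -6
W = 40800 (W = (243 - 39)*(4*(-5) + 220) = 204*(-20 + 220) = 204*200 = 40800)
((F(-3) + y(13)) - 56)*(W - 257) = ((-6 + 13) - 56)*(40800 - 257) = (7 - 56)*40543 = -49*40543 = -1986607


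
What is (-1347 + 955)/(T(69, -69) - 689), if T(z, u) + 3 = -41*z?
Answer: 56/503 ≈ 0.11133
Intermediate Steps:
T(z, u) = -3 - 41*z
(-1347 + 955)/(T(69, -69) - 689) = (-1347 + 955)/((-3 - 41*69) - 689) = -392/((-3 - 2829) - 689) = -392/(-2832 - 689) = -392/(-3521) = -392*(-1/3521) = 56/503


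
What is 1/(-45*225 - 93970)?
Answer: -1/104095 ≈ -9.6066e-6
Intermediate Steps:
1/(-45*225 - 93970) = 1/(-10125 - 93970) = 1/(-104095) = -1/104095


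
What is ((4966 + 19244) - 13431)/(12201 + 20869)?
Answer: 10779/33070 ≈ 0.32594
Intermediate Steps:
((4966 + 19244) - 13431)/(12201 + 20869) = (24210 - 13431)/33070 = 10779*(1/33070) = 10779/33070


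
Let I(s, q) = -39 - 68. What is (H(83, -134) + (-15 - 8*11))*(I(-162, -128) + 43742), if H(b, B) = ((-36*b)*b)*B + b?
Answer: 1450100835660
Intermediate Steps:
H(b, B) = b - 36*B*b**2 (H(b, B) = (-36*b**2)*B + b = -36*B*b**2 + b = b - 36*B*b**2)
I(s, q) = -107
(H(83, -134) + (-15 - 8*11))*(I(-162, -128) + 43742) = (83*(1 - 36*(-134)*83) + (-15 - 8*11))*(-107 + 43742) = (83*(1 + 400392) + (-15 - 88))*43635 = (83*400393 - 103)*43635 = (33232619 - 103)*43635 = 33232516*43635 = 1450100835660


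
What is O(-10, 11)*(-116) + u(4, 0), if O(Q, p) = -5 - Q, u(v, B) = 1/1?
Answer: -579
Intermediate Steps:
u(v, B) = 1 (u(v, B) = 1*1 = 1)
O(-10, 11)*(-116) + u(4, 0) = (-5 - 1*(-10))*(-116) + 1 = (-5 + 10)*(-116) + 1 = 5*(-116) + 1 = -580 + 1 = -579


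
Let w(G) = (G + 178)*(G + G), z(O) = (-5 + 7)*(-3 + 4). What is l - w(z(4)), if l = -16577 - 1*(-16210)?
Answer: -1087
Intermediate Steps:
z(O) = 2 (z(O) = 2*1 = 2)
w(G) = 2*G*(178 + G) (w(G) = (178 + G)*(2*G) = 2*G*(178 + G))
l = -367 (l = -16577 + 16210 = -367)
l - w(z(4)) = -367 - 2*2*(178 + 2) = -367 - 2*2*180 = -367 - 1*720 = -367 - 720 = -1087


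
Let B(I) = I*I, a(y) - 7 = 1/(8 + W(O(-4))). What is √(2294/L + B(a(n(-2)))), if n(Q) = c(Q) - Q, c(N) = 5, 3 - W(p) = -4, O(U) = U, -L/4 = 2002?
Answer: √44775599869/30030 ≈ 7.0464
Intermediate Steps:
L = -8008 (L = -4*2002 = -8008)
W(p) = 7 (W(p) = 3 - 1*(-4) = 3 + 4 = 7)
n(Q) = 5 - Q
a(y) = 106/15 (a(y) = 7 + 1/(8 + 7) = 7 + 1/15 = 106/15)
B(I) = I²
√(2294/L + B(a(n(-2)))) = √(2294/(-8008) + (106/15)²) = √(2294*(-1/8008) + 11236/225) = √(-1147/4004 + 11236/225) = √(44730869/900900) = √44775599869/30030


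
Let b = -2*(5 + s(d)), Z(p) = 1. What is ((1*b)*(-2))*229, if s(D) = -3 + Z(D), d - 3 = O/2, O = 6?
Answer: 2748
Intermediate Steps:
d = 6 (d = 3 + 6/2 = 3 + 6*(1/2) = 3 + 3 = 6)
s(D) = -2 (s(D) = -3 + 1 = -2)
b = -6 (b = -2*(5 - 2) = -2*3 = -6)
((1*b)*(-2))*229 = ((1*(-6))*(-2))*229 = -6*(-2)*229 = 12*229 = 2748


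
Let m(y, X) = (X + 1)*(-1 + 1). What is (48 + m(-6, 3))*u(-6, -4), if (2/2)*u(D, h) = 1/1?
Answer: 48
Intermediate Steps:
u(D, h) = 1 (u(D, h) = 1/1 = 1)
m(y, X) = 0 (m(y, X) = (1 + X)*0 = 0)
(48 + m(-6, 3))*u(-6, -4) = (48 + 0)*1 = 48*1 = 48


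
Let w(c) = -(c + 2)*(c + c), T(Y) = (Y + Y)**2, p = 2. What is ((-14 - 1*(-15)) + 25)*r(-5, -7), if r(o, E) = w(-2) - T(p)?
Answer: -416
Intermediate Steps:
T(Y) = 4*Y**2 (T(Y) = (2*Y)**2 = 4*Y**2)
w(c) = -2*c*(2 + c) (w(c) = -(2 + c)*2*c = -2*c*(2 + c))
r(o, E) = -16 (r(o, E) = -2*(-2)*(2 - 2) - 4*2**2 = -2*(-2)*0 - 4*4 = 0 - 1*16 = 0 - 16 = -16)
((-14 - 1*(-15)) + 25)*r(-5, -7) = ((-14 - 1*(-15)) + 25)*(-16) = ((-14 + 15) + 25)*(-16) = (1 + 25)*(-16) = 26*(-16) = -416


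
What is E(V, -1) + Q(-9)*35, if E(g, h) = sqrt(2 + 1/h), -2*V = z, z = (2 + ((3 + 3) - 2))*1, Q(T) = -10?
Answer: -349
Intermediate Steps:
z = 6 (z = (2 + (6 - 2))*1 = (2 + 4)*1 = 6*1 = 6)
V = -3 (V = -1/2*6 = -3)
E(V, -1) + Q(-9)*35 = sqrt(2 + 1/(-1)) - 10*35 = sqrt(2 - 1) - 350 = sqrt(1) - 350 = 1 - 350 = -349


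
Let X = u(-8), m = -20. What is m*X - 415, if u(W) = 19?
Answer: -795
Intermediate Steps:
X = 19
m*X - 415 = -20*19 - 415 = -380 - 415 = -795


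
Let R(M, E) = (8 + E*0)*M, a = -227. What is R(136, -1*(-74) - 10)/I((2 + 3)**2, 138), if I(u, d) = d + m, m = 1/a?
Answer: 246976/31325 ≈ 7.8843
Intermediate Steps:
m = -1/227 (m = 1/(-227) = -1/227 ≈ -0.0044053)
I(u, d) = -1/227 + d (I(u, d) = d - 1/227 = -1/227 + d)
R(M, E) = 8*M (R(M, E) = (8 + 0)*M = 8*M)
R(136, -1*(-74) - 10)/I((2 + 3)**2, 138) = (8*136)/(-1/227 + 138) = 1088/(31325/227) = 1088*(227/31325) = 246976/31325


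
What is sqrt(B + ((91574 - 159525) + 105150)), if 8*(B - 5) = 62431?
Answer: 3*sqrt(80014)/4 ≈ 212.15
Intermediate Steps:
B = 62471/8 (B = 5 + (1/8)*62431 = 5 + 62431/8 = 62471/8 ≈ 7808.9)
sqrt(B + ((91574 - 159525) + 105150)) = sqrt(62471/8 + ((91574 - 159525) + 105150)) = sqrt(62471/8 + (-67951 + 105150)) = sqrt(62471/8 + 37199) = sqrt(360063/8) = 3*sqrt(80014)/4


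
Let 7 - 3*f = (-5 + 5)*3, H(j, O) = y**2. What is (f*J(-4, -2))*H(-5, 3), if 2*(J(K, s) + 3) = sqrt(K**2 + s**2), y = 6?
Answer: -252 + 84*sqrt(5) ≈ -64.170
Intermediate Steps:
J(K, s) = -3 + sqrt(K**2 + s**2)/2
H(j, O) = 36 (H(j, O) = 6**2 = 36)
f = 7/3 (f = 7/3 - (-5 + 5)*3/3 = 7/3 - 0*3 = 7/3 - 1/3*0 = 7/3 + 0 = 7/3 ≈ 2.3333)
(f*J(-4, -2))*H(-5, 3) = (7*(-3 + sqrt((-4)**2 + (-2)**2)/2)/3)*36 = (7*(-3 + sqrt(16 + 4)/2)/3)*36 = (7*(-3 + sqrt(20)/2)/3)*36 = (7*(-3 + (2*sqrt(5))/2)/3)*36 = (7*(-3 + sqrt(5))/3)*36 = (-7 + 7*sqrt(5)/3)*36 = -252 + 84*sqrt(5)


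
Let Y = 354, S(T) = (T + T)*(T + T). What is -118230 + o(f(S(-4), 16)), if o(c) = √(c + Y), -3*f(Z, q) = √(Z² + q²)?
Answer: -118230 + √(3186 - 48*√17)/3 ≈ -1.1821e+5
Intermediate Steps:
S(T) = 4*T² (S(T) = (2*T)*(2*T) = 4*T²)
f(Z, q) = -√(Z² + q²)/3
o(c) = √(354 + c) (o(c) = √(c + 354) = √(354 + c))
-118230 + o(f(S(-4), 16)) = -118230 + √(354 - √((4*(-4)²)² + 16²)/3) = -118230 + √(354 - √((4*16)² + 256)/3) = -118230 + √(354 - √(64² + 256)/3) = -118230 + √(354 - √(4096 + 256)/3) = -118230 + √(354 - 16*√17/3)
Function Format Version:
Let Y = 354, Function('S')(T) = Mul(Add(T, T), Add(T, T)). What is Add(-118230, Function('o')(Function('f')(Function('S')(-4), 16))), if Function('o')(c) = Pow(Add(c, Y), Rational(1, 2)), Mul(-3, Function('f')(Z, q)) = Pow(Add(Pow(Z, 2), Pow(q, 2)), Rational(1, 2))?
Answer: Add(-118230, Mul(Rational(1, 3), Pow(Add(3186, Mul(-48, Pow(17, Rational(1, 2)))), Rational(1, 2)))) ≈ -1.1821e+5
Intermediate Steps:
Function('S')(T) = Mul(4, Pow(T, 2)) (Function('S')(T) = Mul(Mul(2, T), Mul(2, T)) = Mul(4, Pow(T, 2)))
Function('f')(Z, q) = Mul(Rational(-1, 3), Pow(Add(Pow(Z, 2), Pow(q, 2)), Rational(1, 2)))
Function('o')(c) = Pow(Add(354, c), Rational(1, 2)) (Function('o')(c) = Pow(Add(c, 354), Rational(1, 2)) = Pow(Add(354, c), Rational(1, 2)))
Add(-118230, Function('o')(Function('f')(Function('S')(-4), 16))) = Add(-118230, Pow(Add(354, Mul(Rational(-1, 3), Pow(Add(Pow(Mul(4, Pow(-4, 2)), 2), Pow(16, 2)), Rational(1, 2)))), Rational(1, 2))) = Add(-118230, Pow(Add(354, Mul(Rational(-1, 3), Pow(Add(Pow(Mul(4, 16), 2), 256), Rational(1, 2)))), Rational(1, 2))) = Add(-118230, Pow(Add(354, Mul(Rational(-1, 3), Pow(Add(Pow(64, 2), 256), Rational(1, 2)))), Rational(1, 2))) = Add(-118230, Pow(Add(354, Mul(Rational(-1, 3), Pow(Add(4096, 256), Rational(1, 2)))), Rational(1, 2))) = Add(-118230, Pow(Add(354, Mul(Rational(-1, 3), Pow(4352, Rational(1, 2)))), Rational(1, 2))) = Add(-118230, Pow(Add(354, Mul(Rational(-1, 3), Mul(16, Pow(17, Rational(1, 2))))), Rational(1, 2))) = Add(-118230, Pow(Add(354, Mul(Rational(-16, 3), Pow(17, Rational(1, 2)))), Rational(1, 2)))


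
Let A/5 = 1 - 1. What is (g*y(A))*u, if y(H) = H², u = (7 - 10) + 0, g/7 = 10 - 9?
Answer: 0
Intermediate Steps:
g = 7 (g = 7*(10 - 9) = 7*1 = 7)
A = 0 (A = 5*(1 - 1) = 5*0 = 0)
u = -3 (u = -3 + 0 = -3)
(g*y(A))*u = (7*0²)*(-3) = (7*0)*(-3) = 0*(-3) = 0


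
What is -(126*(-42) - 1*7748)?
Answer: 13040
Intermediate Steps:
-(126*(-42) - 1*7748) = -(-5292 - 7748) = -1*(-13040) = 13040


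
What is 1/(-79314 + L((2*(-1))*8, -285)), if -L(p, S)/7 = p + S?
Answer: -1/77207 ≈ -1.2952e-5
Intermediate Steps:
L(p, S) = -7*S - 7*p (L(p, S) = -7*(p + S) = -7*(S + p) = -7*S - 7*p)
1/(-79314 + L((2*(-1))*8, -285)) = 1/(-79314 + (-7*(-285) - 7*2*(-1)*8)) = 1/(-79314 + (1995 - (-14)*8)) = 1/(-79314 + (1995 - 7*(-16))) = 1/(-79314 + (1995 + 112)) = 1/(-79314 + 2107) = 1/(-77207) = -1/77207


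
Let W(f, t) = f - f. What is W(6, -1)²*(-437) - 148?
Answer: -148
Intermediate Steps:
W(f, t) = 0
W(6, -1)²*(-437) - 148 = 0²*(-437) - 148 = 0*(-437) - 148 = 0 - 148 = -148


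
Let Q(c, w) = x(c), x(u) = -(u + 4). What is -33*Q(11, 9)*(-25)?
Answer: -12375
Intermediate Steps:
x(u) = -4 - u (x(u) = -(4 + u) = -4 - u)
Q(c, w) = -4 - c
-33*Q(11, 9)*(-25) = -33*(-4 - 1*11)*(-25) = -33*(-4 - 11)*(-25) = -33*(-15)*(-25) = 495*(-25) = -12375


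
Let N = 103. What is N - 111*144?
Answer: -15881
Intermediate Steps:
N - 111*144 = 103 - 111*144 = 103 - 15984 = -15881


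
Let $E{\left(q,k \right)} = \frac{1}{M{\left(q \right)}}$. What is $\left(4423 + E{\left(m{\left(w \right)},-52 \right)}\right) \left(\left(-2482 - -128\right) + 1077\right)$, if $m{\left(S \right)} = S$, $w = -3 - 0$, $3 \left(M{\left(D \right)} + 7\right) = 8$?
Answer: $- \frac{73422392}{13} \approx -5.6479 \cdot 10^{6}$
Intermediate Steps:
$M{\left(D \right)} = - \frac{13}{3}$ ($M{\left(D \right)} = -7 + \frac{1}{3} \cdot 8 = -7 + \frac{8}{3} = - \frac{13}{3}$)
$w = -3$ ($w = -3 + 0 = -3$)
$E{\left(q,k \right)} = - \frac{3}{13}$ ($E{\left(q,k \right)} = \frac{1}{- \frac{13}{3}} = - \frac{3}{13}$)
$\left(4423 + E{\left(m{\left(w \right)},-52 \right)}\right) \left(\left(-2482 - -128\right) + 1077\right) = \left(4423 - \frac{3}{13}\right) \left(\left(-2482 - -128\right) + 1077\right) = \frac{57496 \left(\left(-2482 + 128\right) + 1077\right)}{13} = \frac{57496 \left(-2354 + 1077\right)}{13} = \frac{57496}{13} \left(-1277\right) = - \frac{73422392}{13}$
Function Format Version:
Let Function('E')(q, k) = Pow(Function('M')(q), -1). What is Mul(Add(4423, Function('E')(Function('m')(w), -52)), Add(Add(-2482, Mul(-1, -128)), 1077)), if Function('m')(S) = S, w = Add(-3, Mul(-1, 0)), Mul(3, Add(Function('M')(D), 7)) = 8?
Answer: Rational(-73422392, 13) ≈ -5.6479e+6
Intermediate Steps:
Function('M')(D) = Rational(-13, 3) (Function('M')(D) = Add(-7, Mul(Rational(1, 3), 8)) = Add(-7, Rational(8, 3)) = Rational(-13, 3))
w = -3 (w = Add(-3, 0) = -3)
Function('E')(q, k) = Rational(-3, 13) (Function('E')(q, k) = Pow(Rational(-13, 3), -1) = Rational(-3, 13))
Mul(Add(4423, Function('E')(Function('m')(w), -52)), Add(Add(-2482, Mul(-1, -128)), 1077)) = Mul(Add(4423, Rational(-3, 13)), Add(Add(-2482, Mul(-1, -128)), 1077)) = Mul(Rational(57496, 13), Add(Add(-2482, 128), 1077)) = Mul(Rational(57496, 13), Add(-2354, 1077)) = Mul(Rational(57496, 13), -1277) = Rational(-73422392, 13)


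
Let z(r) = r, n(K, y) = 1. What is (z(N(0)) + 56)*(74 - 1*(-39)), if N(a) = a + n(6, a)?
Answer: 6441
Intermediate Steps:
N(a) = 1 + a (N(a) = a + 1 = 1 + a)
(z(N(0)) + 56)*(74 - 1*(-39)) = ((1 + 0) + 56)*(74 - 1*(-39)) = (1 + 56)*(74 + 39) = 57*113 = 6441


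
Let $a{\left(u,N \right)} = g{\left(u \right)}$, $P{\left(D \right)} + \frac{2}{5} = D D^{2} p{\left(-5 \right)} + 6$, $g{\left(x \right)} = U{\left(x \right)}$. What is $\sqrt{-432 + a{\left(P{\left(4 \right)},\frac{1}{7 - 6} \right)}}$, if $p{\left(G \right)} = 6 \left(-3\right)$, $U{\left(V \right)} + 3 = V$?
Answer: $\frac{i \sqrt{39535}}{5} \approx 39.767 i$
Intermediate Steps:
$U{\left(V \right)} = -3 + V$
$g{\left(x \right)} = -3 + x$
$p{\left(G \right)} = -18$
$P{\left(D \right)} = \frac{28}{5} - 18 D^{3}$ ($P{\left(D \right)} = - \frac{2}{5} + \left(D D^{2} \left(-18\right) + 6\right) = - \frac{2}{5} + \left(D^{3} \left(-18\right) + 6\right) = - \frac{2}{5} - \left(-6 + 18 D^{3}\right) = \frac{28}{5} - 18 D^{3}$)
$a{\left(u,N \right)} = -3 + u$
$\sqrt{-432 + a{\left(P{\left(4 \right)},\frac{1}{7 - 6} \right)}} = \sqrt{-432 + \left(-3 + \left(\frac{28}{5} - 18 \cdot 4^{3}\right)\right)} = \sqrt{-432 + \left(-3 + \left(\frac{28}{5} - 1152\right)\right)} = \sqrt{-432 - \frac{5747}{5}} = \sqrt{- \frac{7907}{5}} = \frac{i \sqrt{39535}}{5}$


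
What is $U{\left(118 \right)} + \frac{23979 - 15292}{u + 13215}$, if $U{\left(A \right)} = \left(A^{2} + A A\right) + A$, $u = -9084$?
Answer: $\frac{6796249}{243} \approx 27968.0$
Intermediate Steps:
$U{\left(A \right)} = A + 2 A^{2}$ ($U{\left(A \right)} = \left(A^{2} + A^{2}\right) + A = 2 A^{2} + A = A + 2 A^{2}$)
$U{\left(118 \right)} + \frac{23979 - 15292}{u + 13215} = 118 \left(1 + 2 \cdot 118\right) + \frac{23979 - 15292}{-9084 + 13215} = 118 \left(1 + 236\right) + \frac{8687}{4131} = 118 \cdot 237 + 8687 \cdot \frac{1}{4131} = 27966 + \frac{511}{243} = \frac{6796249}{243}$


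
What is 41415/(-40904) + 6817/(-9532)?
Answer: -168402587/97474232 ≈ -1.7277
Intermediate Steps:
41415/(-40904) + 6817/(-9532) = 41415*(-1/40904) + 6817*(-1/9532) = -41415/40904 - 6817/9532 = -168402587/97474232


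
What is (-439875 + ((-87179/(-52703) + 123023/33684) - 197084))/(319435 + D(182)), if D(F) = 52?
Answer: -161535810906209/81024087213132 ≈ -1.9937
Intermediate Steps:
(-439875 + ((-87179/(-52703) + 123023/33684) - 197084))/(319435 + D(182)) = (-439875 + ((-87179/(-52703) + 123023/33684) - 197084))/(319435 + 52) = (-439875 + ((-87179*(-1/52703) + 123023*(1/33684)) - 197084))/319487 = (-439875 + ((87179/52703 + 123023/33684) - 197084))*(1/319487) = (-439875 + (1345745515/253606836 - 197084))*(1/319487) = (-439875 - 49980503920709/253606836)*(1/319487) = -161535810906209/253606836*1/319487 = -161535810906209/81024087213132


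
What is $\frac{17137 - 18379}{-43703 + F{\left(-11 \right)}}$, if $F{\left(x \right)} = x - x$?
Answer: $\frac{1242}{43703} \approx 0.028419$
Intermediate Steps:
$F{\left(x \right)} = 0$
$\frac{17137 - 18379}{-43703 + F{\left(-11 \right)}} = \frac{17137 - 18379}{-43703 + 0} = - \frac{1242}{-43703} = \left(-1242\right) \left(- \frac{1}{43703}\right) = \frac{1242}{43703}$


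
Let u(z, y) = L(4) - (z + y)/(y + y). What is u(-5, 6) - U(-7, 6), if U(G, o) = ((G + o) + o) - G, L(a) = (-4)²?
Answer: 47/12 ≈ 3.9167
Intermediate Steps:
L(a) = 16
u(z, y) = 16 - (y + z)/(2*y) (u(z, y) = 16 - (z + y)/(y + y) = 16 - (y + z)/(2*y))
U(G, o) = 2*o (U(G, o) = (G + 2*o) - G = 2*o)
u(-5, 6) - U(-7, 6) = (½)*(-1*(-5) + 31*6)/6 - 2*6 = (½)*(⅙)*(5 + 186) - 1*12 = (½)*(⅙)*191 - 12 = 191/12 - 12 = 47/12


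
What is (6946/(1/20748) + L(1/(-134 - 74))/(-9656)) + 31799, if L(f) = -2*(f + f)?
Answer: 72378142823583/502112 ≈ 1.4415e+8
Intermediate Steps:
L(f) = -4*f
(6946/(1/20748) + L(1/(-134 - 74))/(-9656)) + 31799 = (6946/(1/20748) - 4/(-134 - 74)/(-9656)) + 31799 = (6946/(1/20748) - 4/(-208)*(-1/9656)) + 31799 = (6946*20748 - 4*(-1/208)*(-1/9656)) + 31799 = (144115608 + (1/52)*(-1/9656)) + 31799 = (144115608 - 1/502112) + 31799 = 72362176164095/502112 + 31799 = 72378142823583/502112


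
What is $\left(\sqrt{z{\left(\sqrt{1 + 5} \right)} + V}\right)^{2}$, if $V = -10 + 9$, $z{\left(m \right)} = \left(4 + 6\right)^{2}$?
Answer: $99$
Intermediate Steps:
$z{\left(m \right)} = 100$ ($z{\left(m \right)} = 10^{2} = 100$)
$V = -1$
$\left(\sqrt{z{\left(\sqrt{1 + 5} \right)} + V}\right)^{2} = \left(\sqrt{100 - 1}\right)^{2} = \left(\sqrt{99}\right)^{2} = \left(3 \sqrt{11}\right)^{2} = 99$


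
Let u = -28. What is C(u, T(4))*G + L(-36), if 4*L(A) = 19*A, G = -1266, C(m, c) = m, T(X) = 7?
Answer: 35277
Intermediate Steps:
L(A) = 19*A/4 (L(A) = (19*A)/4 = 19*A/4)
C(u, T(4))*G + L(-36) = -28*(-1266) + (19/4)*(-36) = 35448 - 171 = 35277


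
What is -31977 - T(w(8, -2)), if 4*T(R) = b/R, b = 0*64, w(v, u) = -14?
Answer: -31977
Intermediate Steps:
b = 0
T(R) = 0 (T(R) = (0/R)/4 = (¼)*0 = 0)
-31977 - T(w(8, -2)) = -31977 - 1*0 = -31977 + 0 = -31977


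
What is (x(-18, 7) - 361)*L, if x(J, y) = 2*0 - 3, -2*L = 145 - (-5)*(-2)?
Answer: 24570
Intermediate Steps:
L = -135/2 (L = -(145 - (-5)*(-2))/2 = -(145 - 1*10)/2 = -(145 - 10)/2 = -½*135 = -135/2 ≈ -67.500)
x(J, y) = -3 (x(J, y) = 0 - 3 = -3)
(x(-18, 7) - 361)*L = (-3 - 361)*(-135/2) = -364*(-135/2) = 24570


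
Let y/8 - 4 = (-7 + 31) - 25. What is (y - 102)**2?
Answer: 6084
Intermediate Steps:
y = 24 (y = 32 + 8*((-7 + 31) - 25) = 32 + 8*(24 - 25) = 32 + 8*(-1) = 32 - 8 = 24)
(y - 102)**2 = (24 - 102)**2 = (-78)**2 = 6084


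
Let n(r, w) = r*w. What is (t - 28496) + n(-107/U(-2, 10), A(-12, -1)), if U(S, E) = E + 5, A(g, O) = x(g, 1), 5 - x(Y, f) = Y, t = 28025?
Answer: -8884/15 ≈ -592.27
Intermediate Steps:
x(Y, f) = 5 - Y
A(g, O) = 5 - g
U(S, E) = 5 + E
(t - 28496) + n(-107/U(-2, 10), A(-12, -1)) = (28025 - 28496) + (-107/(5 + 10))*(5 - 1*(-12)) = -471 + (-107/15)*(5 + 12) = -471 - 107*1/15*17 = -471 - 107/15*17 = -471 - 1819/15 = -8884/15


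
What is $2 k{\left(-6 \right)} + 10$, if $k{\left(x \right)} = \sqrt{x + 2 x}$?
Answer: $10 + 6 i \sqrt{2} \approx 10.0 + 8.4853 i$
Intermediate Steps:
$k{\left(x \right)} = \sqrt{3} \sqrt{x}$ ($k{\left(x \right)} = \sqrt{3 x} = \sqrt{3} \sqrt{x}$)
$2 k{\left(-6 \right)} + 10 = 2 \sqrt{3} \sqrt{-6} + 10 = 2 \sqrt{3} i \sqrt{6} + 10 = 2 \cdot 3 i \sqrt{2} + 10 = 6 i \sqrt{2} + 10 = 10 + 6 i \sqrt{2}$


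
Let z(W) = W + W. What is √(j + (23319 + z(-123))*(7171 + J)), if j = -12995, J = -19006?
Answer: 5*I*√10923278 ≈ 16525.0*I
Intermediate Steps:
z(W) = 2*W
√(j + (23319 + z(-123))*(7171 + J)) = √(-12995 + (23319 + 2*(-123))*(7171 - 19006)) = √(-12995 + (23319 - 246)*(-11835)) = √(-12995 + 23073*(-11835)) = √(-12995 - 273068955) = √(-273081950) = 5*I*√10923278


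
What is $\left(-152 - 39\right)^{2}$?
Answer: $36481$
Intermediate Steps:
$\left(-152 - 39\right)^{2} = \left(-191\right)^{2} = 36481$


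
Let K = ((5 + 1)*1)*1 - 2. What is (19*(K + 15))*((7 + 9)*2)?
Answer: 11552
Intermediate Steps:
K = 4 (K = (6*1)*1 - 2 = 6*1 - 2 = 6 - 2 = 4)
(19*(K + 15))*((7 + 9)*2) = (19*(4 + 15))*((7 + 9)*2) = (19*19)*(16*2) = 361*32 = 11552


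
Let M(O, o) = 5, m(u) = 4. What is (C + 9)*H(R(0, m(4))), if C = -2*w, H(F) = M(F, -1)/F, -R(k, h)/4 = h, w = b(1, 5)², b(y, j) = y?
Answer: -35/16 ≈ -2.1875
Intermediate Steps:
w = 1 (w = 1² = 1)
R(k, h) = -4*h
H(F) = 5/F
C = -2 (C = -2*1 = -2)
(C + 9)*H(R(0, m(4))) = (-2 + 9)*(5/((-4*4))) = 7*(5/(-16)) = 7*(5*(-1/16)) = 7*(-5/16) = -35/16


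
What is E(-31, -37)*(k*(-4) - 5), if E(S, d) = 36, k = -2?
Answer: 108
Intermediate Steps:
E(-31, -37)*(k*(-4) - 5) = 36*(-2*(-4) - 5) = 36*(8 - 5) = 36*3 = 108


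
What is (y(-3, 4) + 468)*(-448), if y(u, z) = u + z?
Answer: -210112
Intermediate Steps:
(y(-3, 4) + 468)*(-448) = ((-3 + 4) + 468)*(-448) = (1 + 468)*(-448) = 469*(-448) = -210112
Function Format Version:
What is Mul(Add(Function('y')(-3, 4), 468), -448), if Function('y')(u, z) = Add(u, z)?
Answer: -210112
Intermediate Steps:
Mul(Add(Function('y')(-3, 4), 468), -448) = Mul(Add(Add(-3, 4), 468), -448) = Mul(Add(1, 468), -448) = Mul(469, -448) = -210112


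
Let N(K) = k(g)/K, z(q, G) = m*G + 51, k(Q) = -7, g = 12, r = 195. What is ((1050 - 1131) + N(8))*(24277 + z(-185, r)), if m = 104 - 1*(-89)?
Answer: -40585765/8 ≈ -5.0732e+6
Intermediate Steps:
m = 193 (m = 104 + 89 = 193)
z(q, G) = 51 + 193*G (z(q, G) = 193*G + 51 = 51 + 193*G)
N(K) = -7/K
((1050 - 1131) + N(8))*(24277 + z(-185, r)) = ((1050 - 1131) - 7/8)*(24277 + (51 + 193*195)) = (-81 - 7*1/8)*(24277 + (51 + 37635)) = (-81 - 7/8)*(24277 + 37686) = -655/8*61963 = -40585765/8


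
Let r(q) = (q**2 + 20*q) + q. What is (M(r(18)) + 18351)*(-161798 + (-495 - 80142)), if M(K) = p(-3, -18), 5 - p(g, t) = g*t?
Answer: -4437045370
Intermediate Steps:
r(q) = q**2 + 21*q
p(g, t) = 5 - g*t
M(K) = -49 (M(K) = 5 - 1*(-3)*(-18) = 5 - 54 = -49)
(M(r(18)) + 18351)*(-161798 + (-495 - 80142)) = (-49 + 18351)*(-161798 + (-495 - 80142)) = 18302*(-161798 - 80637) = 18302*(-242435) = -4437045370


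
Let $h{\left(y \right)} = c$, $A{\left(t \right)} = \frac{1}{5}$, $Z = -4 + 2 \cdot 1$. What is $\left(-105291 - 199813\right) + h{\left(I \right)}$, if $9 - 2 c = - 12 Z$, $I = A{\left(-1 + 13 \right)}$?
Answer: $- \frac{610223}{2} \approx -3.0511 \cdot 10^{5}$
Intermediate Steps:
$Z = -2$ ($Z = -4 + 2 = -2$)
$A{\left(t \right)} = \frac{1}{5}$
$I = \frac{1}{5} \approx 0.2$
$c = - \frac{15}{2}$ ($c = \frac{9}{2} - \frac{\left(-12\right) \left(-2\right)}{2} = \frac{9}{2} - 12 = - \frac{15}{2} \approx -7.5$)
$h{\left(y \right)} = - \frac{15}{2}$
$\left(-105291 - 199813\right) + h{\left(I \right)} = \left(-105291 - 199813\right) - \frac{15}{2} = -305104 - \frac{15}{2} = - \frac{610223}{2}$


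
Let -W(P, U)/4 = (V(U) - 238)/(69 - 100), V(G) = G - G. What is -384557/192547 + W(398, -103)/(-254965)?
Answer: -3039322535911/1521875121505 ≈ -1.9971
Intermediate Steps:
V(G) = 0
W(P, U) = -952/31 (W(P, U) = -4*(0 - 238)/(69 - 100) = -(-952)/(-31) = -(-952)*(-1)/31 = -4*238/31 = -952/31)
-384557/192547 + W(398, -103)/(-254965) = -384557/192547 - 952/31/(-254965) = -384557*1/192547 - 952/31*(-1/254965) = -384557/192547 + 952/7903915 = -3039322535911/1521875121505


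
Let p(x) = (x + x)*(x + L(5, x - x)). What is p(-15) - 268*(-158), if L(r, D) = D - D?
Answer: 42794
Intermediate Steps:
L(r, D) = 0
p(x) = 2*x² (p(x) = (x + x)*(x + 0) = (2*x)*x = 2*x²)
p(-15) - 268*(-158) = 2*(-15)² - 268*(-158) = 2*225 + 42344 = 450 + 42344 = 42794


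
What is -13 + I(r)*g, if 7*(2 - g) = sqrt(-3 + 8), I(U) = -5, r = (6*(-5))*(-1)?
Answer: -23 + 5*sqrt(5)/7 ≈ -21.403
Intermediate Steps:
r = 30 (r = -30*(-1) = 30)
g = 2 - sqrt(5)/7 (g = 2 - sqrt(-3 + 8)/7 = 2 - sqrt(5)/7 ≈ 1.6806)
-13 + I(r)*g = -13 - 5*(2 - sqrt(5)/7) = -13 + (-10 + 5*sqrt(5)/7) = -23 + 5*sqrt(5)/7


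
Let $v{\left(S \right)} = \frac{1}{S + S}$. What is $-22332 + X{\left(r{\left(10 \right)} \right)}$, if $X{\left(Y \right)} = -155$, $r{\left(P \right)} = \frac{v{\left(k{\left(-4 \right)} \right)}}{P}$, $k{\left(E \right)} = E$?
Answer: $-22487$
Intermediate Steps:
$v{\left(S \right)} = \frac{1}{2 S}$
$r{\left(P \right)} = - \frac{1}{8 P}$ ($r{\left(P \right)} = \frac{\frac{1}{2} \frac{1}{-4}}{P} = \frac{\frac{1}{2} \left(- \frac{1}{4}\right)}{P} = - \frac{1}{8 P}$)
$-22332 + X{\left(r{\left(10 \right)} \right)} = -22332 - 155 = -22487$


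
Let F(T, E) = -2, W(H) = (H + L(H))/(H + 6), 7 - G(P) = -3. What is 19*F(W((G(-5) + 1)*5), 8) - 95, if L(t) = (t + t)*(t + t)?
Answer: -133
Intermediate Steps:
G(P) = 10 (G(P) = 7 - 1*(-3) = 7 + 3 = 10)
L(t) = 4*t**2 (L(t) = (2*t)*(2*t) = 4*t**2)
W(H) = (H + 4*H**2)/(6 + H) (W(H) = (H + 4*H**2)/(H + 6) = (H + 4*H**2)/(6 + H))
19*F(W((G(-5) + 1)*5), 8) - 95 = 19*(-2) - 95 = -38 - 95 = -133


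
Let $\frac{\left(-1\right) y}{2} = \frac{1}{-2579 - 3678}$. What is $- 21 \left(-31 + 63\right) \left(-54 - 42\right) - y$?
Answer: $\frac{403651582}{6257} \approx 64512.0$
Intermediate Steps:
$y = \frac{2}{6257}$ ($y = - \frac{2}{-2579 - 3678} = - \frac{2}{-6257} = \left(-2\right) \left(- \frac{1}{6257}\right) = \frac{2}{6257} \approx 0.00031964$)
$- 21 \left(-31 + 63\right) \left(-54 - 42\right) - y = - 21 \left(-31 + 63\right) \left(-54 - 42\right) - \frac{2}{6257} = - 21 \cdot 32 \left(-96\right) - \frac{2}{6257} = \left(-21\right) \left(-3072\right) - \frac{2}{6257} = 64512 - \frac{2}{6257} = \frac{403651582}{6257}$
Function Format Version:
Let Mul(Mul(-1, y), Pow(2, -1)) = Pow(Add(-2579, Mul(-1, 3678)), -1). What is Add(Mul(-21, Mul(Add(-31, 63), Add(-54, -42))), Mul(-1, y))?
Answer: Rational(403651582, 6257) ≈ 64512.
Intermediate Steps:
y = Rational(2, 6257) (y = Mul(-2, Pow(Add(-2579, Mul(-1, 3678)), -1)) = Mul(-2, Pow(Add(-2579, -3678), -1)) = Mul(-2, Pow(-6257, -1)) = Mul(-2, Rational(-1, 6257)) = Rational(2, 6257) ≈ 0.00031964)
Add(Mul(-21, Mul(Add(-31, 63), Add(-54, -42))), Mul(-1, y)) = Add(Mul(-21, Mul(Add(-31, 63), Add(-54, -42))), Mul(-1, Rational(2, 6257))) = Add(Mul(-21, Mul(32, -96)), Rational(-2, 6257)) = Add(Mul(-21, -3072), Rational(-2, 6257)) = Add(64512, Rational(-2, 6257)) = Rational(403651582, 6257)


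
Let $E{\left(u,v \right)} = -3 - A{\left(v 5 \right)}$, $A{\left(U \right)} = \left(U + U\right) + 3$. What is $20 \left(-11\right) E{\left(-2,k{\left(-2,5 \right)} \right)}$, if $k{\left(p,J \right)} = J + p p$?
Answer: $21120$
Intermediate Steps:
$A{\left(U \right)} = 3 + 2 U$ ($A{\left(U \right)} = 2 U + 3 = 3 + 2 U$)
$k{\left(p,J \right)} = J + p^{2}$
$E{\left(u,v \right)} = -6 - 10 v$ ($E{\left(u,v \right)} = -3 - \left(3 + 2 v 5\right) = -3 - \left(3 + 2 \cdot 5 v\right) = -3 - \left(3 + 10 v\right) = -6 - 10 v$)
$20 \left(-11\right) E{\left(-2,k{\left(-2,5 \right)} \right)} = 20 \left(-11\right) \left(-6 - 10 \left(5 + \left(-2\right)^{2}\right)\right) = - 220 \left(-6 - 10 \left(5 + 4\right)\right) = - 220 \left(-6 - 90\right) = \left(-220\right) \left(-96\right) = 21120$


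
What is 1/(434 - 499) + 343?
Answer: 22294/65 ≈ 342.98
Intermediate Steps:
1/(434 - 499) + 343 = 1/(-65) + 343 = -1/65 + 343 = 22294/65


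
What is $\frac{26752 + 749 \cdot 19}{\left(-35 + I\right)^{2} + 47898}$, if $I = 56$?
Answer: $\frac{13661}{16113} \approx 0.84783$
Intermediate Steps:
$\frac{26752 + 749 \cdot 19}{\left(-35 + I\right)^{2} + 47898} = \frac{26752 + 749 \cdot 19}{\left(-35 + 56\right)^{2} + 47898} = \frac{26752 + 14231}{21^{2} + 47898} = \frac{40983}{441 + 47898} = \frac{40983}{48339} = 40983 \cdot \frac{1}{48339} = \frac{13661}{16113}$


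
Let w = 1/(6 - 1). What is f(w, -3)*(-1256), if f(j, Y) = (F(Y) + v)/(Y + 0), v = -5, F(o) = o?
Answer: -10048/3 ≈ -3349.3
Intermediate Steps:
w = ⅕ (w = 1/5 = ⅕ ≈ 0.20000)
f(j, Y) = (-5 + Y)/Y (f(j, Y) = (Y - 5)/(Y + 0) = (-5 + Y)/Y)
f(w, -3)*(-1256) = ((-5 - 3)/(-3))*(-1256) = -⅓*(-8)*(-1256) = (8/3)*(-1256) = -10048/3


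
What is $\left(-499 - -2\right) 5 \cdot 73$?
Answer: $-181405$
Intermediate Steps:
$\left(-499 - -2\right) 5 \cdot 73 = \left(-499 + 2\right) 365 = \left(-497\right) 365 = -181405$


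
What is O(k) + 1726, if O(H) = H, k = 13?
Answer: 1739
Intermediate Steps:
O(k) + 1726 = 13 + 1726 = 1739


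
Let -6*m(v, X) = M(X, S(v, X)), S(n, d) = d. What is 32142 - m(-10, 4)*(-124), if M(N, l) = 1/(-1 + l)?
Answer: 289216/9 ≈ 32135.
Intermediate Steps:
m(v, X) = -1/(6*(-1 + X))
32142 - m(-10, 4)*(-124) = 32142 - (-1/(-6 + 6*4))*(-124) = 32142 - (-1/(-6 + 24))*(-124) = 32142 - (-1/18)*(-124) = 32142 - (-1*1/18)*(-124) = 32142 - (-1)*(-124)/18 = 32142 - 1*62/9 = 32142 - 62/9 = 289216/9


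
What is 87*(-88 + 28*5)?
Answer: 4524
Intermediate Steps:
87*(-88 + 28*5) = 87*(-88 + 140) = 87*52 = 4524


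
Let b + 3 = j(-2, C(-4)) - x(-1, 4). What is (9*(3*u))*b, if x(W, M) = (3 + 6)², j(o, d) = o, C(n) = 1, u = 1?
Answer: -2322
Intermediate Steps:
x(W, M) = 81 (x(W, M) = 9² = 81)
b = -86 (b = -3 + (-2 - 1*81) = -3 + (-2 - 81) = -3 - 83 = -86)
(9*(3*u))*b = (9*(3*1))*(-86) = (9*3)*(-86) = 27*(-86) = -2322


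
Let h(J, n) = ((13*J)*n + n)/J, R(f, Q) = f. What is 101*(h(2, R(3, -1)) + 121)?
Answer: 32623/2 ≈ 16312.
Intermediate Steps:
h(J, n) = (n + 13*J*n)/J (h(J, n) = (13*J*n + n)/J = (n + 13*J*n)/J)
101*(h(2, R(3, -1)) + 121) = 101*((13*3 + 3/2) + 121) = 101*((39 + 3*(½)) + 121) = 101*((39 + 3/2) + 121) = 101*(81/2 + 121) = 101*(323/2) = 32623/2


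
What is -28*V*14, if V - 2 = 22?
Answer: -9408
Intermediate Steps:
V = 24 (V = 2 + 22 = 24)
-28*V*14 = -28*24*14 = -672*14 = -9408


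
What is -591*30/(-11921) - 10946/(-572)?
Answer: 5408801/262262 ≈ 20.624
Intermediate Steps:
-591*30/(-11921) - 10946/(-572) = -17730*(-1/11921) - 10946*(-1/572) = 17730/11921 + 421/22 = 5408801/262262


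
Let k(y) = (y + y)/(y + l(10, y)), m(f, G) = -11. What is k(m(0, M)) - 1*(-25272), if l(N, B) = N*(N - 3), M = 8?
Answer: 1491026/59 ≈ 25272.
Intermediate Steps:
l(N, B) = N*(-3 + N)
k(y) = 2*y/(70 + y) (k(y) = (y + y)/(y + 10*(-3 + 10)) = (2*y)/(y + 10*7) = (2*y)/(y + 70) = (2*y)/(70 + y) = 2*y/(70 + y))
k(m(0, M)) - 1*(-25272) = 2*(-11)/(70 - 11) - 1*(-25272) = 2*(-11)/59 + 25272 = 2*(-11)*(1/59) + 25272 = -22/59 + 25272 = 1491026/59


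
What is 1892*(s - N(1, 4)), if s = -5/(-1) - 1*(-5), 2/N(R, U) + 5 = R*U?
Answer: 22704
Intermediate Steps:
N(R, U) = 2/(-5 + R*U)
s = 10 (s = -5*(-1) + 5 = 5 + 5 = 10)
1892*(s - N(1, 4)) = 1892*(10 - 2/(-5 + 1*4)) = 1892*(10 - 2/(-5 + 4)) = 1892*(10 - 2/(-1)) = 1892*(10 - 2*(-1)) = 1892*(10 - 1*(-2)) = 1892*(10 + 2) = 1892*12 = 22704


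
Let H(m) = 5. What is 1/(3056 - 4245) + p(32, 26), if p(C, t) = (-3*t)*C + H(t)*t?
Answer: -2813175/1189 ≈ -2366.0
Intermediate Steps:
p(C, t) = 5*t - 3*C*t (p(C, t) = (-3*t)*C + 5*t = -3*C*t + 5*t = 5*t - 3*C*t)
1/(3056 - 4245) + p(32, 26) = 1/(3056 - 4245) + 26*(5 - 3*32) = 1/(-1189) + 26*(5 - 96) = -1/1189 + 26*(-91) = -1/1189 - 2366 = -2813175/1189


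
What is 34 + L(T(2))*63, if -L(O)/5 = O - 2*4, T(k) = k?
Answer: 1924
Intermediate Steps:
L(O) = 40 - 5*O (L(O) = -5*(O - 2*4) = -5*(O - 8) = -5*(-8 + O) = 40 - 5*O)
34 + L(T(2))*63 = 34 + (40 - 5*2)*63 = 34 + (40 - 10)*63 = 34 + 30*63 = 34 + 1890 = 1924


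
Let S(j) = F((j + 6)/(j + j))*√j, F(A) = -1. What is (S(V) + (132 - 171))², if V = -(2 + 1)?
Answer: 1518 + 78*I*√3 ≈ 1518.0 + 135.1*I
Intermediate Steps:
V = -3 (V = -1*3 = -3)
S(j) = -√j
(S(V) + (132 - 171))² = (-√(-3) + (132 - 171))² = (-I*√3 - 39)² = (-39 - I*√3)²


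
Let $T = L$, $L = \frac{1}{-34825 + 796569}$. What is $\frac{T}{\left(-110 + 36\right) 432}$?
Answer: $- \frac{1}{24351432192} \approx -4.1065 \cdot 10^{-11}$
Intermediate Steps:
$L = \frac{1}{761744} \approx 1.3128 \cdot 10^{-6}$
$T = \frac{1}{761744} \approx 1.3128 \cdot 10^{-6}$
$\frac{T}{\left(-110 + 36\right) 432} = \frac{1}{761744 \left(-110 + 36\right) 432} = \frac{1}{761744 \left(\left(-74\right) 432\right)} = \frac{1}{761744 \left(-31968\right)} = \frac{1}{761744} \left(- \frac{1}{31968}\right) = - \frac{1}{24351432192}$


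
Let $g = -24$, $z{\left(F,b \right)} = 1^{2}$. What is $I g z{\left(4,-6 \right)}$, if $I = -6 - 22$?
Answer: $672$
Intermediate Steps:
$I = -28$ ($I = -6 - 22 = -28$)
$z{\left(F,b \right)} = 1$
$I g z{\left(4,-6 \right)} = \left(-28\right) \left(-24\right) 1 = 672 \cdot 1 = 672$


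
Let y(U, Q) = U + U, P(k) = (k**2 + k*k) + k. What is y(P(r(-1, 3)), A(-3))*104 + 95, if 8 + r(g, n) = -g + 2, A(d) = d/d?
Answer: 9455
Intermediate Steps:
A(d) = 1
r(g, n) = -6 - g (r(g, n) = -8 + (-g + 2) = -8 + (2 - g) = -6 - g)
P(k) = k + 2*k**2 (P(k) = (k**2 + k**2) + k = 2*k**2 + k = k + 2*k**2)
y(U, Q) = 2*U
y(P(r(-1, 3)), A(-3))*104 + 95 = (2*((-6 - 1*(-1))*(1 + 2*(-6 - 1*(-1)))))*104 + 95 = (2*((-6 + 1)*(1 + 2*(-6 + 1))))*104 + 95 = (2*(-5*(1 + 2*(-5))))*104 + 95 = (2*(-5*(1 - 10)))*104 + 95 = (2*(-5*(-9)))*104 + 95 = (2*45)*104 + 95 = 90*104 + 95 = 9360 + 95 = 9455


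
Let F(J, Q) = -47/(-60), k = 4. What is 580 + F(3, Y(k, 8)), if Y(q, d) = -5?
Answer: 34847/60 ≈ 580.78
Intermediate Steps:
F(J, Q) = 47/60 (F(J, Q) = -47*(-1/60) = 47/60)
580 + F(3, Y(k, 8)) = 580 + 47/60 = 34847/60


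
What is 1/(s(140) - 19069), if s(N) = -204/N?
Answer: -35/667466 ≈ -5.2437e-5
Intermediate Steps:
1/(s(140) - 19069) = 1/(-204/140 - 19069) = 1/(-204*1/140 - 19069) = 1/(-51/35 - 19069) = 1/(-667466/35) = -35/667466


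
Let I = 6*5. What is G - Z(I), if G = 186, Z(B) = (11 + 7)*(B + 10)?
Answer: -534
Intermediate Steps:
I = 30
Z(B) = 180 + 18*B (Z(B) = 18*(10 + B) = 180 + 18*B)
G - Z(I) = 186 - (180 + 18*30) = 186 - (180 + 540) = 186 - 1*720 = 186 - 720 = -534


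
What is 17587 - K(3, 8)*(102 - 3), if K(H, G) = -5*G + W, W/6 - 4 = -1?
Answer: 19765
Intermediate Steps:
W = 18 (W = 24 + 6*(-1) = 24 - 6 = 18)
K(H, G) = 18 - 5*G (K(H, G) = -5*G + 18 = 18 - 5*G)
17587 - K(3, 8)*(102 - 3) = 17587 - (18 - 5*8)*(102 - 3) = 17587 - (18 - 40)*99 = 17587 - (-22)*99 = 17587 - 1*(-2178) = 17587 + 2178 = 19765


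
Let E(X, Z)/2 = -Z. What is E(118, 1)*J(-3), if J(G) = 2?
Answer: -4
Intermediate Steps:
E(X, Z) = -2*Z (E(X, Z) = 2*(-Z) = -2*Z)
E(118, 1)*J(-3) = -2*1*2 = -2*2 = -4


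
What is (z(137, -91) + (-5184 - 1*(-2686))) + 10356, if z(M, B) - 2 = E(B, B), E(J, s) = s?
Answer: 7769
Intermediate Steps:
z(M, B) = 2 + B
(z(137, -91) + (-5184 - 1*(-2686))) + 10356 = ((2 - 91) + (-5184 - 1*(-2686))) + 10356 = (-89 + (-5184 + 2686)) + 10356 = (-89 - 2498) + 10356 = -2587 + 10356 = 7769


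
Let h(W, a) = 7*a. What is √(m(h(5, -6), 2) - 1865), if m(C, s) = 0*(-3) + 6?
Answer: 13*I*√11 ≈ 43.116*I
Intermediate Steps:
m(C, s) = 6 (m(C, s) = 0 + 6 = 6)
√(m(h(5, -6), 2) - 1865) = √(6 - 1865) = √(-1859) = 13*I*√11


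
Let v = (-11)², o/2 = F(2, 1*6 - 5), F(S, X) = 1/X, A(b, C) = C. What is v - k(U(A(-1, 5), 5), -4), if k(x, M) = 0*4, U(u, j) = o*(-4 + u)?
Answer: 121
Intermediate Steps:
o = 2 (o = 2/(1*6 - 5) = 2/(6 - 5) = 2/1 = 2*1 = 2)
U(u, j) = -8 + 2*u (U(u, j) = 2*(-4 + u) = -8 + 2*u)
k(x, M) = 0
v = 121
v - k(U(A(-1, 5), 5), -4) = 121 - 1*0 = 121 + 0 = 121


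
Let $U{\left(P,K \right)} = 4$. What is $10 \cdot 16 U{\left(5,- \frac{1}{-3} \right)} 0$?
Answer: $0$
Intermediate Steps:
$10 \cdot 16 U{\left(5,- \frac{1}{-3} \right)} 0 = 10 \cdot 16 \cdot 4 \cdot 0 = 160 \cdot 0 = 0$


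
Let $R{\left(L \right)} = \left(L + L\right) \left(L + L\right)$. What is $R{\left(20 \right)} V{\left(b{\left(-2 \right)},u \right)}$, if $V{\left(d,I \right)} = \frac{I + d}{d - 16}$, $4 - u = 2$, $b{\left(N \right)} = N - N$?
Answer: $-200$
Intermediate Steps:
$b{\left(N \right)} = 0$
$u = 2$ ($u = 4 - 2 = 2$)
$V{\left(d,I \right)} = \frac{I + d}{-16 + d}$
$R{\left(L \right)} = 4 L^{2}$ ($R{\left(L \right)} = 2 L 2 L = 4 L^{2}$)
$R{\left(20 \right)} V{\left(b{\left(-2 \right)},u \right)} = 4 \cdot 20^{2} \frac{2 + 0}{-16 + 0} = 4 \cdot 400 \frac{1}{-16} \cdot 2 = 1600 \left(\left(- \frac{1}{16}\right) 2\right) = 1600 \left(- \frac{1}{8}\right) = -200$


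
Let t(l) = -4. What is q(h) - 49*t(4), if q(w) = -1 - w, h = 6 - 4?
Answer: 193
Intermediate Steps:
h = 2
q(h) - 49*t(4) = (-1 - 1*2) - 49*(-4) = (-1 - 2) + 196 = -3 + 196 = 193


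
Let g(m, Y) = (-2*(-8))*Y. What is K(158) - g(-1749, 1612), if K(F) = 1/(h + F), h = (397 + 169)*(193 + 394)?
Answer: -8573260799/332400 ≈ -25792.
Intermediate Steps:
h = 332242 (h = 566*587 = 332242)
K(F) = 1/(332242 + F)
g(m, Y) = 16*Y
K(158) - g(-1749, 1612) = 1/(332242 + 158) - 16*1612 = 1/332400 - 1*25792 = 1/332400 - 25792 = -8573260799/332400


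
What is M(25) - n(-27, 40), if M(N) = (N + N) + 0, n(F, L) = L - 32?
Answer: 42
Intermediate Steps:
n(F, L) = -32 + L
M(N) = 2*N (M(N) = 2*N + 0 = 2*N)
M(25) - n(-27, 40) = 2*25 - (-32 + 40) = 50 - 1*8 = 50 - 8 = 42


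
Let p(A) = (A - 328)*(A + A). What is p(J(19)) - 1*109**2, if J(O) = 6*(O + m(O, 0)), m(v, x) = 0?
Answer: -60673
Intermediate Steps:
J(O) = 6*O (J(O) = 6*(O + 0) = 6*O)
p(A) = 2*A*(-328 + A) (p(A) = (-328 + A)*(2*A) = 2*A*(-328 + A))
p(J(19)) - 1*109**2 = 2*(6*19)*(-328 + 6*19) - 1*109**2 = 2*114*(-328 + 114) - 1*11881 = 2*114*(-214) - 11881 = -48792 - 11881 = -60673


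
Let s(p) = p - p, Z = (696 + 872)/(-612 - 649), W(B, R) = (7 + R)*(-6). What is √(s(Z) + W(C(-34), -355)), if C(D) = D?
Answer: 6*√58 ≈ 45.695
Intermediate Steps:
W(B, R) = -42 - 6*R
Z = -1568/1261 (Z = 1568/(-1261) = 1568*(-1/1261) = -1568/1261 ≈ -1.2435)
s(p) = 0
√(s(Z) + W(C(-34), -355)) = √(0 + (-42 - 6*(-355))) = √(0 + (-42 + 2130)) = √(0 + 2088) = √2088 = 6*√58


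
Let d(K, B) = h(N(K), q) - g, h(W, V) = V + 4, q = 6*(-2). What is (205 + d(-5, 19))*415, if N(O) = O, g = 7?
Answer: 78850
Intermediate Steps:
q = -12
h(W, V) = 4 + V
d(K, B) = -15 (d(K, B) = (4 - 12) - 1*7 = -8 - 7 = -15)
(205 + d(-5, 19))*415 = (205 - 15)*415 = 190*415 = 78850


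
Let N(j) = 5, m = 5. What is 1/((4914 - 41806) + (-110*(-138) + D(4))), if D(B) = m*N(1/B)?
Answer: -1/21687 ≈ -4.6111e-5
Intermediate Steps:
D(B) = 25 (D(B) = 5*5 = 25)
1/((4914 - 41806) + (-110*(-138) + D(4))) = 1/((4914 - 41806) + (-110*(-138) + 25)) = 1/(-36892 + (15180 + 25)) = 1/(-36892 + 15205) = 1/(-21687) = -1/21687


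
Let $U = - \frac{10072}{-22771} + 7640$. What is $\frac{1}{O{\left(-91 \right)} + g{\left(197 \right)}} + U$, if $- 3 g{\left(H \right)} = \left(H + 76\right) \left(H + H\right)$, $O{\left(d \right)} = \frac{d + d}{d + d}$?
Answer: $\frac{6237723273965}{816408663} \approx 7640.4$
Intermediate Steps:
$O{\left(d \right)} = 1$ ($O{\left(d \right)} = \frac{2 d}{2 d} = 2 d \frac{1}{2 d} = 1$)
$g{\left(H \right)} = - \frac{2 H \left(76 + H\right)}{3}$ ($g{\left(H \right)} = - \frac{\left(H + 76\right) \left(H + H\right)}{3} = - \frac{\left(76 + H\right) 2 H}{3} = - \frac{2 H \left(76 + H\right)}{3}$)
$U = \frac{173980512}{22771}$ ($U = \left(-10072\right) \left(- \frac{1}{22771}\right) + 7640 = \frac{10072}{22771} + 7640 = \frac{173980512}{22771} \approx 7640.4$)
$\frac{1}{O{\left(-91 \right)} + g{\left(197 \right)}} + U = \frac{1}{1 - \frac{394 \left(76 + 197\right)}{3}} + \frac{173980512}{22771} = \frac{1}{1 - \frac{394}{3} \cdot 273} + \frac{173980512}{22771} = \frac{1}{1 - 35854} + \frac{173980512}{22771} = \frac{1}{-35853} + \frac{173980512}{22771} = - \frac{1}{35853} + \frac{173980512}{22771} = \frac{6237723273965}{816408663}$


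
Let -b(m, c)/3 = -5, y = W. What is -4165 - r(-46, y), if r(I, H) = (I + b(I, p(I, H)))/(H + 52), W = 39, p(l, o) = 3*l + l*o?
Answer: -378984/91 ≈ -4164.7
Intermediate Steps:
y = 39
b(m, c) = 15 (b(m, c) = -3*(-5) = 15)
r(I, H) = (15 + I)/(52 + H) (r(I, H) = (I + 15)/(H + 52) = (15 + I)/(52 + H))
-4165 - r(-46, y) = -4165 - (15 - 46)/(52 + 39) = -4165 - (-31)/91 = -4165 - 1*(-31/91) = -4165 + 31/91 = -378984/91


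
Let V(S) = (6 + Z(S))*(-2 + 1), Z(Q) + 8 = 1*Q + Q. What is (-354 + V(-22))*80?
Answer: -24640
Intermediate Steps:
Z(Q) = -8 + 2*Q (Z(Q) = -8 + (1*Q + Q) = -8 + (Q + Q) = -8 + 2*Q)
V(S) = 2 - 2*S (V(S) = (6 + (-8 + 2*S))*(-2 + 1) = (-2 + 2*S)*(-1) = 2 - 2*S)
(-354 + V(-22))*80 = (-354 + (2 - 2*(-22)))*80 = (-354 + (2 + 44))*80 = (-354 + 46)*80 = -308*80 = -24640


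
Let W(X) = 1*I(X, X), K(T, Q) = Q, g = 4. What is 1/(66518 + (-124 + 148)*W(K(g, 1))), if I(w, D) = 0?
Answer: 1/66518 ≈ 1.5034e-5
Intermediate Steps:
W(X) = 0 (W(X) = 1*0 = 0)
1/(66518 + (-124 + 148)*W(K(g, 1))) = 1/(66518 + (-124 + 148)*0) = 1/(66518 + 24*0) = 1/(66518 + 0) = 1/66518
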